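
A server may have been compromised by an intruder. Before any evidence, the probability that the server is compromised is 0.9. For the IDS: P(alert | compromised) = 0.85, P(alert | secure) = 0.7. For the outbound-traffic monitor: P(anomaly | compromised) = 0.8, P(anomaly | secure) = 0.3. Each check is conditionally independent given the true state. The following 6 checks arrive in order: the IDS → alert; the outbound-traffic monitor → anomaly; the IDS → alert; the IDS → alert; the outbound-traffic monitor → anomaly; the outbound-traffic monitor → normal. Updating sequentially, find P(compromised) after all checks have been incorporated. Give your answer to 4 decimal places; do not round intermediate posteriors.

After the IDS='alert': P(compromised) = 0.85·0.9000 / (0.85·0.9000 + 0.7·0.1000) ≈ 0.9162
After the outbound-traffic monitor='anomaly': P(compromised) = 0.8·0.9162 / (0.8·0.9162 + 0.3·0.0838) ≈ 0.9668
After the IDS='alert': P(compromised) = 0.85·0.9668 / (0.85·0.9668 + 0.7·0.0332) ≈ 0.9725
After the IDS='alert': P(compromised) = 0.85·0.9725 / (0.85·0.9725 + 0.7·0.0275) ≈ 0.9773
After the outbound-traffic monitor='anomaly': P(compromised) = 0.8·0.9773 / (0.8·0.9773 + 0.3·0.0227) ≈ 0.9913
After the outbound-traffic monitor='normal': P(compromised) = 0.2·0.9913 / (0.2·0.9913 + 0.7·0.0087) ≈ 0.9704

0.9704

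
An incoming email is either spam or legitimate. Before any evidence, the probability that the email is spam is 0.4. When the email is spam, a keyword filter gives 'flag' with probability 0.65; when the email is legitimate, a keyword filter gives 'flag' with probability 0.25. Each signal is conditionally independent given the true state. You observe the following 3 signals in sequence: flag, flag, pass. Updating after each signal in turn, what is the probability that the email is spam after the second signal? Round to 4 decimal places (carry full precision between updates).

After 'flag': P(spam) = 0.65·0.4000 / (0.65·0.4000 + 0.25·0.6000) ≈ 0.6341
After 'flag': P(spam) = 0.65·0.6341 / (0.65·0.6341 + 0.25·0.3659) ≈ 0.8184

0.8184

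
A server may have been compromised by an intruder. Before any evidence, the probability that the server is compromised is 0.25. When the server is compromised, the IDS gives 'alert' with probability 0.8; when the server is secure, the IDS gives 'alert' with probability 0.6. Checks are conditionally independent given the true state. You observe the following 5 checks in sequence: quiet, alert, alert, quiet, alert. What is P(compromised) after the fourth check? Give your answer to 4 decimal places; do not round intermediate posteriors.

0.1290

Each posterior becomes the prior for the next update.
After 'quiet': P(compromised) = 0.2·0.2500 / (0.2·0.2500 + 0.4·0.7500) ≈ 0.1429
After 'alert': P(compromised) = 0.8·0.1429 / (0.8·0.1429 + 0.6·0.8571) ≈ 0.1818
After 'alert': P(compromised) = 0.8·0.1818 / (0.8·0.1818 + 0.6·0.8182) ≈ 0.2286
After 'quiet': P(compromised) = 0.2·0.2286 / (0.2·0.2286 + 0.4·0.7714) ≈ 0.1290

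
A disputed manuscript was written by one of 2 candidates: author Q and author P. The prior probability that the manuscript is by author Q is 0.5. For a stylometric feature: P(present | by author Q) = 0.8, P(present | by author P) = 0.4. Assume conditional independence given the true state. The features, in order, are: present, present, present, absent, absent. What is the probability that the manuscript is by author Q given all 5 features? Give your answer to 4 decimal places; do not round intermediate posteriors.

Apply Bayes' rule sequentially, carrying P(author Q) forward.
After 'present': P(author Q) = 0.8·0.5000 / (0.8·0.5000 + 0.4·0.5000) ≈ 0.6667
After 'present': P(author Q) = 0.8·0.6667 / (0.8·0.6667 + 0.4·0.3333) ≈ 0.8000
After 'present': P(author Q) = 0.8·0.8000 / (0.8·0.8000 + 0.4·0.2000) ≈ 0.8889
After 'absent': P(author Q) = 0.2·0.8889 / (0.2·0.8889 + 0.6·0.1111) ≈ 0.7273
After 'absent': P(author Q) = 0.2·0.7273 / (0.2·0.7273 + 0.6·0.2727) ≈ 0.4706

0.4706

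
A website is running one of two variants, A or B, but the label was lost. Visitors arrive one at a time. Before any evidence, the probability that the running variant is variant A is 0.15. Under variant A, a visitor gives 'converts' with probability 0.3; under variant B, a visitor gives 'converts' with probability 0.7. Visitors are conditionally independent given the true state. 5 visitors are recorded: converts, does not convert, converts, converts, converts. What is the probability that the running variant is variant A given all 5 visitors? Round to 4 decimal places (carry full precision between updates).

Each posterior becomes the prior for the next update.
After 'converts': P(A) = 0.3·0.1500 / (0.3·0.1500 + 0.7·0.8500) ≈ 0.0703
After 'does not convert': P(A) = 0.7·0.0703 / (0.7·0.0703 + 0.3·0.9297) ≈ 0.1500
After 'converts': P(A) = 0.3·0.1500 / (0.3·0.1500 + 0.7·0.8500) ≈ 0.0703
After 'converts': P(A) = 0.3·0.0703 / (0.3·0.0703 + 0.7·0.9297) ≈ 0.0314
After 'converts': P(A) = 0.3·0.0314 / (0.3·0.0314 + 0.7·0.9686) ≈ 0.0137

0.0137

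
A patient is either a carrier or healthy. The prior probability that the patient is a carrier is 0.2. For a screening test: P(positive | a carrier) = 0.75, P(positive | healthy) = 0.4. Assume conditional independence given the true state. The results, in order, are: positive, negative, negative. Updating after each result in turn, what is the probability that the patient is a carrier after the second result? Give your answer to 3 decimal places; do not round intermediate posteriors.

After 'positive': P(carrier) = 0.75·0.2000 / (0.75·0.2000 + 0.4·0.8000) ≈ 0.3191
After 'negative': P(carrier) = 0.25·0.3191 / (0.25·0.3191 + 0.6·0.6809) ≈ 0.1634

0.163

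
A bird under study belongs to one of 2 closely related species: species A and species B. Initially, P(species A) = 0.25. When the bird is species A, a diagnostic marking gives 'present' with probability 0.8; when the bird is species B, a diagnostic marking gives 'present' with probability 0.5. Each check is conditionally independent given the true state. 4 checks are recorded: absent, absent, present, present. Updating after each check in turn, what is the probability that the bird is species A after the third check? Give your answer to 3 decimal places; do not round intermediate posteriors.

0.079

Apply Bayes' rule sequentially, carrying P(species A) forward.
After 'absent': P(species A) = 0.2·0.2500 / (0.2·0.2500 + 0.5·0.7500) ≈ 0.1176
After 'absent': P(species A) = 0.2·0.1176 / (0.2·0.1176 + 0.5·0.8824) ≈ 0.0506
After 'present': P(species A) = 0.8·0.0506 / (0.8·0.0506 + 0.5·0.9494) ≈ 0.0786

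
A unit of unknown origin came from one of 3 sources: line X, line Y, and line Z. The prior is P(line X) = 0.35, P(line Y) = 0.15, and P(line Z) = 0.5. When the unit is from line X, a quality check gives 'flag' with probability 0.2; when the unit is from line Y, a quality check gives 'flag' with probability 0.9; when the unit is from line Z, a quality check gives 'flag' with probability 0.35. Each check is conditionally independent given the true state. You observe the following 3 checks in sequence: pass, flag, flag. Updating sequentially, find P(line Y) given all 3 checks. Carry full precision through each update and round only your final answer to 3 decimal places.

After 'pass': normaliser = 0.8·0.3500 + 0.1·0.1500 + 0.65·0.5000; P(line X) ≈ 0.4516, P(line Y) ≈ 0.0242, P(line Z) ≈ 0.5242
After 'flag': normaliser = 0.2·0.4516 + 0.9·0.0242 + 0.35·0.5242; P(line X) ≈ 0.3056, P(line Y) ≈ 0.0737, P(line Z) ≈ 0.6207
After 'flag': normaliser = 0.2·0.3056 + 0.9·0.0737 + 0.35·0.6207; P(line X) ≈ 0.1773, P(line Y) ≈ 0.1924, P(line Z) ≈ 0.6303

0.192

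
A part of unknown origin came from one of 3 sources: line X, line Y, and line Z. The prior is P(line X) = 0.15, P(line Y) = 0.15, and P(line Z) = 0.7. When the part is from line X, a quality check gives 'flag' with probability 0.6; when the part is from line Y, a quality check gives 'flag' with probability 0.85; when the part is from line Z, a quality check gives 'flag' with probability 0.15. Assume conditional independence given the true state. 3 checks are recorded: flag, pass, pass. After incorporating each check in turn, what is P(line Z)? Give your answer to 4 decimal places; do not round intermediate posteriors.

0.8146

After 'flag': normaliser = 0.6·0.1500 + 0.85·0.1500 + 0.15·0.7000; P(line X) ≈ 0.2791, P(line Y) ≈ 0.3953, P(line Z) ≈ 0.3256
After 'pass': normaliser = 0.4·0.2791 + 0.15·0.3953 + 0.85·0.3256; P(line X) ≈ 0.2494, P(line Y) ≈ 0.1325, P(line Z) ≈ 0.6182
After 'pass': normaliser = 0.4·0.2494 + 0.15·0.1325 + 0.85·0.6182; P(line X) ≈ 0.1546, P(line Y) ≈ 0.0308, P(line Z) ≈ 0.8146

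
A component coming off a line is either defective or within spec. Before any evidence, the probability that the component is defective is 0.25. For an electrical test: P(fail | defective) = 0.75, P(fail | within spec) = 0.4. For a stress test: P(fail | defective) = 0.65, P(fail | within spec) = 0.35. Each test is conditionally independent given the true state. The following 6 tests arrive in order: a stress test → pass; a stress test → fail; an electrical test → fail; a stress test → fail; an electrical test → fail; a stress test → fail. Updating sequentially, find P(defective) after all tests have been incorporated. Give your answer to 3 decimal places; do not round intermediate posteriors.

After a stress test='pass': P(defective) = 0.35·0.2500 / (0.35·0.2500 + 0.65·0.7500) ≈ 0.1522
After a stress test='fail': P(defective) = 0.65·0.1522 / (0.65·0.1522 + 0.35·0.8478) ≈ 0.2500
After an electrical test='fail': P(defective) = 0.75·0.2500 / (0.75·0.2500 + 0.4·0.7500) ≈ 0.3846
After a stress test='fail': P(defective) = 0.65·0.3846 / (0.65·0.3846 + 0.35·0.6154) ≈ 0.5372
After an electrical test='fail': P(defective) = 0.75·0.5372 / (0.75·0.5372 + 0.4·0.4628) ≈ 0.6852
After a stress test='fail': P(defective) = 0.65·0.6852 / (0.65·0.6852 + 0.35·0.3148) ≈ 0.8017

0.802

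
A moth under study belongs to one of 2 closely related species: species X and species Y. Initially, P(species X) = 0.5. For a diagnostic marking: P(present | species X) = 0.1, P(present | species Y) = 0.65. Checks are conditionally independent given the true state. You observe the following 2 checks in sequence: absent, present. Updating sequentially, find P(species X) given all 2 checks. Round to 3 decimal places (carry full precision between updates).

0.283

After 'absent': P(species X) = 0.9·0.5000 / (0.9·0.5000 + 0.35·0.5000) ≈ 0.7200
After 'present': P(species X) = 0.1·0.7200 / (0.1·0.7200 + 0.65·0.2800) ≈ 0.2835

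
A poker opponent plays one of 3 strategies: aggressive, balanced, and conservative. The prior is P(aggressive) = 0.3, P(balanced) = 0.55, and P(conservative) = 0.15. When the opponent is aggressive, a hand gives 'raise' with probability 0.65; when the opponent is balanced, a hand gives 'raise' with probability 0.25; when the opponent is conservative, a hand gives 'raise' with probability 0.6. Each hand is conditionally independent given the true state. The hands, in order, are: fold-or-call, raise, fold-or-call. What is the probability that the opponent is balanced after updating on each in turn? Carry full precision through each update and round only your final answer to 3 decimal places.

After 'fold-or-call': normaliser = 0.35·0.3000 + 0.75·0.5500 + 0.4·0.1500; P(aggressive) ≈ 0.1818, P(balanced) ≈ 0.7143, P(conservative) ≈ 0.1039
After 'raise': normaliser = 0.65·0.1818 + 0.25·0.7143 + 0.6·0.1039; P(aggressive) ≈ 0.3291, P(balanced) ≈ 0.4973, P(conservative) ≈ 0.1736
After 'fold-or-call': normaliser = 0.35·0.3291 + 0.75·0.4973 + 0.4·0.1736; P(aggressive) ≈ 0.2066, P(balanced) ≈ 0.6689, P(conservative) ≈ 0.1245

0.669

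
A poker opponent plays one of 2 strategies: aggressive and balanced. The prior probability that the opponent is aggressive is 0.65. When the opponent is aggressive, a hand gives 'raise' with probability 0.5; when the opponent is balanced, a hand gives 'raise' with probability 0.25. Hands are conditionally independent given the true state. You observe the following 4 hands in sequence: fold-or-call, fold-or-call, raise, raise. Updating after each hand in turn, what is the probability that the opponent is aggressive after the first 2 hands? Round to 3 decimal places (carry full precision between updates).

0.452

Apply Bayes' rule sequentially, carrying P(aggressive) forward.
After 'fold-or-call': P(aggressive) = 0.5·0.6500 / (0.5·0.6500 + 0.75·0.3500) ≈ 0.5532
After 'fold-or-call': P(aggressive) = 0.5·0.5532 / (0.5·0.5532 + 0.75·0.4468) ≈ 0.4522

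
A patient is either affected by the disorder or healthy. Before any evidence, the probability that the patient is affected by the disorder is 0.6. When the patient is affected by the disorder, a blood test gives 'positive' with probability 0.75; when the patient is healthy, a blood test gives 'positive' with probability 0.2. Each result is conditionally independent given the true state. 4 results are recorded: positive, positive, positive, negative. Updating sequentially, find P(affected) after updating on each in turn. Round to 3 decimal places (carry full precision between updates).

0.961

After 'positive': P(affected) = 0.75·0.6000 / (0.75·0.6000 + 0.2·0.4000) ≈ 0.8491
After 'positive': P(affected) = 0.75·0.8491 / (0.75·0.8491 + 0.2·0.1509) ≈ 0.9547
After 'positive': P(affected) = 0.75·0.9547 / (0.75·0.9547 + 0.2·0.0453) ≈ 0.9875
After 'negative': P(affected) = 0.25·0.9875 / (0.25·0.9875 + 0.8·0.0125) ≈ 0.9611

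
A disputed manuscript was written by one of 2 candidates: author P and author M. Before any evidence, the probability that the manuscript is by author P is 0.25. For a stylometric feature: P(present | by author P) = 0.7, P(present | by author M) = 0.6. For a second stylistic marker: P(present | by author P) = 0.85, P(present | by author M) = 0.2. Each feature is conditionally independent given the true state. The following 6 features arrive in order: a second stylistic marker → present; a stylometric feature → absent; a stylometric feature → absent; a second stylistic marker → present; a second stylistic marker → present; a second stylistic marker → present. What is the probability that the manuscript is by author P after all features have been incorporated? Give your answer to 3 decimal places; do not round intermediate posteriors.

After a second stylistic marker='present': P(author P) = 0.85·0.2500 / (0.85·0.2500 + 0.2·0.7500) ≈ 0.5862
After a stylometric feature='absent': P(author P) = 0.3·0.5862 / (0.3·0.5862 + 0.4·0.4138) ≈ 0.5152
After a stylometric feature='absent': P(author P) = 0.3·0.5152 / (0.3·0.5152 + 0.4·0.4848) ≈ 0.4435
After a second stylistic marker='present': P(author P) = 0.85·0.4435 / (0.85·0.4435 + 0.2·0.5565) ≈ 0.7720
After a second stylistic marker='present': P(author P) = 0.85·0.7720 / (0.85·0.7720 + 0.2·0.2280) ≈ 0.9350
After a second stylistic marker='present': P(author P) = 0.85·0.9350 / (0.85·0.9350 + 0.2·0.0650) ≈ 0.9839

0.984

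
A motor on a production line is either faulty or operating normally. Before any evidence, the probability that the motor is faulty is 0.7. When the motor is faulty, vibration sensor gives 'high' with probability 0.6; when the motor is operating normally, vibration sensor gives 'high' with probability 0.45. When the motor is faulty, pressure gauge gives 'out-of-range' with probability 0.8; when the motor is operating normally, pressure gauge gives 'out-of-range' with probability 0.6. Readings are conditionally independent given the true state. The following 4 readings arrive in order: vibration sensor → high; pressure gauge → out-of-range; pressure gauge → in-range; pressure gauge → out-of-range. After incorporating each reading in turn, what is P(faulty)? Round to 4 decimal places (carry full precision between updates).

0.7344

Each posterior becomes the prior for the next update.
After vibration sensor='high': P(faulty) = 0.6·0.7000 / (0.6·0.7000 + 0.45·0.3000) ≈ 0.7568
After pressure gauge='out-of-range': P(faulty) = 0.8·0.7568 / (0.8·0.7568 + 0.6·0.2432) ≈ 0.8058
After pressure gauge='in-range': P(faulty) = 0.2·0.8058 / (0.2·0.8058 + 0.4·0.1942) ≈ 0.6747
After pressure gauge='out-of-range': P(faulty) = 0.8·0.6747 / (0.8·0.6747 + 0.6·0.3253) ≈ 0.7344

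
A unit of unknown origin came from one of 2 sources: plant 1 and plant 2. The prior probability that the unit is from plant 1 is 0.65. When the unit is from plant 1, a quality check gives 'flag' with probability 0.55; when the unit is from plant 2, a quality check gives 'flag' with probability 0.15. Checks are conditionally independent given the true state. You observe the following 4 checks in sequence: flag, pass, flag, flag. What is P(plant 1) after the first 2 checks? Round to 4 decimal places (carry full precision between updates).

Each posterior becomes the prior for the next update.
After 'flag': P(plant 1) = 0.55·0.6500 / (0.55·0.6500 + 0.15·0.3500) ≈ 0.8720
After 'pass': P(plant 1) = 0.45·0.8720 / (0.45·0.8720 + 0.85·0.1280) ≈ 0.7828

0.7828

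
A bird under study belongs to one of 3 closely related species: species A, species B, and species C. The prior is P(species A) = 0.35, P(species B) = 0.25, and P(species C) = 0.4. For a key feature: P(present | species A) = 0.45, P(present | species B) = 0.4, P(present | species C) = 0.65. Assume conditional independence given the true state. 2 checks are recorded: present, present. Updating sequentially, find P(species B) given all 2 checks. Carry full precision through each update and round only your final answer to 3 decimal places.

0.143

After 'present': normaliser = 0.45·0.3500 + 0.4·0.2500 + 0.65·0.4000; P(species A) ≈ 0.3043, P(species B) ≈ 0.1932, P(species C) ≈ 0.5024
After 'present': normaliser = 0.45·0.3043 + 0.4·0.1932 + 0.65·0.5024; P(species A) ≈ 0.2532, P(species B) ≈ 0.1429, P(species C) ≈ 0.6038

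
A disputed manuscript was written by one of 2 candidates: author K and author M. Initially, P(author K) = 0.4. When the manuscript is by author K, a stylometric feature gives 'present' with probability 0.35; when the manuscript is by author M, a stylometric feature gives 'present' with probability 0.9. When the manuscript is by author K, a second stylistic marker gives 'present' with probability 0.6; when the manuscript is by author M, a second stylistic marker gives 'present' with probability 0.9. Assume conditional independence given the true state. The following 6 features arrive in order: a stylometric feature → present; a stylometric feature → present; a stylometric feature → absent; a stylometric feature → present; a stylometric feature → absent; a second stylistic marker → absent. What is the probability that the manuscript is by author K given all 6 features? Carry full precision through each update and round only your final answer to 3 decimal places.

After a stylometric feature='present': P(author K) = 0.35·0.4000 / (0.35·0.4000 + 0.9·0.6000) ≈ 0.2059
After a stylometric feature='present': P(author K) = 0.35·0.2059 / (0.35·0.2059 + 0.9·0.7941) ≈ 0.0916
After a stylometric feature='absent': P(author K) = 0.65·0.0916 / (0.65·0.0916 + 0.1·0.9084) ≈ 0.3959
After a stylometric feature='present': P(author K) = 0.35·0.3959 / (0.35·0.3959 + 0.9·0.6041) ≈ 0.2031
After a stylometric feature='absent': P(author K) = 0.65·0.2031 / (0.65·0.2031 + 0.1·0.7969) ≈ 0.6236
After a second stylistic marker='absent': P(author K) = 0.4·0.6236 / (0.4·0.6236 + 0.1·0.3764) ≈ 0.8689

0.869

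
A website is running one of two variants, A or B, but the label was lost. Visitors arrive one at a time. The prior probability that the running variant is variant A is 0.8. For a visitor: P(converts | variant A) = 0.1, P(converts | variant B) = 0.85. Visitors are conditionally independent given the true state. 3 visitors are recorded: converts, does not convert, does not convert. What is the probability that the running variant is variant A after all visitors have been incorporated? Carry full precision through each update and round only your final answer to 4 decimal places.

After 'converts': P(A) = 0.1·0.8000 / (0.1·0.8000 + 0.85·0.2000) ≈ 0.3200
After 'does not convert': P(A) = 0.9·0.3200 / (0.9·0.3200 + 0.15·0.6800) ≈ 0.7385
After 'does not convert': P(A) = 0.9·0.7385 / (0.9·0.7385 + 0.15·0.2615) ≈ 0.9443

0.9443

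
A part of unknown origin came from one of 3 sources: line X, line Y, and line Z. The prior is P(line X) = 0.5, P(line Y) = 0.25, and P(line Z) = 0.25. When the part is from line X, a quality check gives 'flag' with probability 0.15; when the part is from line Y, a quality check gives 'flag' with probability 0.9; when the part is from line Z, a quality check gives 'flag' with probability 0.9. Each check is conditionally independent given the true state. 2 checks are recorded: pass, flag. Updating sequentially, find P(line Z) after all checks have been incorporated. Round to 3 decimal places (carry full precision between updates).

Apply Bayes' rule sequentially, carrying P(line Z) forward.
After 'pass': normaliser = 0.85·0.5000 + 0.1·0.2500 + 0.1·0.2500; P(line X) ≈ 0.8947, P(line Y) ≈ 0.0526, P(line Z) ≈ 0.0526
After 'flag': normaliser = 0.15·0.8947 + 0.9·0.0526 + 0.9·0.0526; P(line X) ≈ 0.5862, P(line Y) ≈ 0.2069, P(line Z) ≈ 0.2069

0.207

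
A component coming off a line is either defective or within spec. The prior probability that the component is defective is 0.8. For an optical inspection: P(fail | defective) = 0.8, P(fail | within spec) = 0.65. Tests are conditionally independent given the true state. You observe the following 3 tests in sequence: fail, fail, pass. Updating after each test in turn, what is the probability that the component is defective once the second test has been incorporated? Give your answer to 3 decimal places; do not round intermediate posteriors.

After 'fail': P(defective) = 0.8·0.8000 / (0.8·0.8000 + 0.65·0.2000) ≈ 0.8312
After 'fail': P(defective) = 0.8·0.8312 / (0.8·0.8312 + 0.65·0.1688) ≈ 0.8583

0.858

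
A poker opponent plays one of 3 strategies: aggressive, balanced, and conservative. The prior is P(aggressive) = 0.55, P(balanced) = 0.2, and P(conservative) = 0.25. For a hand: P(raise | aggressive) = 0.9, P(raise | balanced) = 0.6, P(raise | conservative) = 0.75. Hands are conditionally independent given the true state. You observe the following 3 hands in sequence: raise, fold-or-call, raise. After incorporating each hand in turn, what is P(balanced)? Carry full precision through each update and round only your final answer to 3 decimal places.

0.265

After 'raise': normaliser = 0.9·0.5500 + 0.6·0.2000 + 0.75·0.2500; P(aggressive) ≈ 0.6168, P(balanced) ≈ 0.1495, P(conservative) ≈ 0.2336
After 'fold-or-call': normaliser = 0.1·0.6168 + 0.4·0.1495 + 0.25·0.2336; P(aggressive) ≈ 0.3429, P(balanced) ≈ 0.3325, P(conservative) ≈ 0.3247
After 'raise': normaliser = 0.9·0.3429 + 0.6·0.3325 + 0.75·0.3247; P(aggressive) ≈ 0.4106, P(balanced) ≈ 0.2654, P(conservative) ≈ 0.3240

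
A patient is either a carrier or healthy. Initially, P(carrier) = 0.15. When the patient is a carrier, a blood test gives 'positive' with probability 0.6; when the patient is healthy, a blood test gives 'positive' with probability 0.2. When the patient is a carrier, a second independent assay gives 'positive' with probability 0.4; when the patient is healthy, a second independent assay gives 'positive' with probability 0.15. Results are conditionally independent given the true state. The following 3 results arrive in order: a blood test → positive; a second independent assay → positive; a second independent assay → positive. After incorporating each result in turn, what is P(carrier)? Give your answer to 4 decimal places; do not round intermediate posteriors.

0.7901

Each posterior becomes the prior for the next update.
After a blood test='positive': P(carrier) = 0.6·0.1500 / (0.6·0.1500 + 0.2·0.8500) ≈ 0.3462
After a second independent assay='positive': P(carrier) = 0.4·0.3462 / (0.4·0.3462 + 0.15·0.6538) ≈ 0.5854
After a second independent assay='positive': P(carrier) = 0.4·0.5854 / (0.4·0.5854 + 0.15·0.4146) ≈ 0.7901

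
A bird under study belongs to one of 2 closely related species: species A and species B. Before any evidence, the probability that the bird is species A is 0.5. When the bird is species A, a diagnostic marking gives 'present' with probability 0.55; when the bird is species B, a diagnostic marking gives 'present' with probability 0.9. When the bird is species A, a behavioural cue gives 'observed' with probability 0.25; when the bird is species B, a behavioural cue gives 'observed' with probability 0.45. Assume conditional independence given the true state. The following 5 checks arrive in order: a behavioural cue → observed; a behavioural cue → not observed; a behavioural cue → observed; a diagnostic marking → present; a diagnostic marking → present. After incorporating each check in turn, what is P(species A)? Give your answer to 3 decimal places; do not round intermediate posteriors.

0.136

Each posterior becomes the prior for the next update.
After a behavioural cue='observed': P(species A) = 0.25·0.5000 / (0.25·0.5000 + 0.45·0.5000) ≈ 0.3571
After a behavioural cue='not observed': P(species A) = 0.75·0.3571 / (0.75·0.3571 + 0.55·0.6429) ≈ 0.4310
After a behavioural cue='observed': P(species A) = 0.25·0.4310 / (0.25·0.4310 + 0.45·0.5690) ≈ 0.2962
After a diagnostic marking='present': P(species A) = 0.55·0.2962 / (0.55·0.2962 + 0.9·0.7038) ≈ 0.2046
After a diagnostic marking='present': P(species A) = 0.55·0.2046 / (0.55·0.2046 + 0.9·0.7954) ≈ 0.1358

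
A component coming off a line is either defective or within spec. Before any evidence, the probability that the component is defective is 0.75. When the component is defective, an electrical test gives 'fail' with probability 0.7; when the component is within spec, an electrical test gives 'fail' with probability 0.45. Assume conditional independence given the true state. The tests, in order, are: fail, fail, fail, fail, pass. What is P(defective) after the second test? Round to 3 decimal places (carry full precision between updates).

0.879

Each posterior becomes the prior for the next update.
After 'fail': P(defective) = 0.7·0.7500 / (0.7·0.7500 + 0.45·0.2500) ≈ 0.8235
After 'fail': P(defective) = 0.7·0.8235 / (0.7·0.8235 + 0.45·0.1765) ≈ 0.8789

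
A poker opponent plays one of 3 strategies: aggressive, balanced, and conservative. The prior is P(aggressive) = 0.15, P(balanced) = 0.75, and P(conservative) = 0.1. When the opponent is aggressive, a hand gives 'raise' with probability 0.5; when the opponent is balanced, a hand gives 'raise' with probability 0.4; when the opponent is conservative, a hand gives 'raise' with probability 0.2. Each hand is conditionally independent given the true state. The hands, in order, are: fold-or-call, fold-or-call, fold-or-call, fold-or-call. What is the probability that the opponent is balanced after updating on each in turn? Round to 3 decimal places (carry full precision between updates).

0.659

Each posterior becomes the prior for the next update.
After 'fold-or-call': normaliser = 0.5·0.1500 + 0.6·0.7500 + 0.8·0.1000; P(aggressive) ≈ 0.1240, P(balanced) ≈ 0.7438, P(conservative) ≈ 0.1322
After 'fold-or-call': normaliser = 0.5·0.1240 + 0.6·0.7438 + 0.8·0.1322; P(aggressive) ≈ 0.1009, P(balanced) ≈ 0.7268, P(conservative) ≈ 0.1723
After 'fold-or-call': normaliser = 0.5·0.1009 + 0.6·0.7268 + 0.8·0.1723; P(aggressive) ≈ 0.0808, P(balanced) ≈ 0.6984, P(conservative) ≈ 0.2207
After 'fold-or-call': normaliser = 0.5·0.0808 + 0.6·0.6984 + 0.8·0.2207; P(aggressive) ≈ 0.0635, P(balanced) ≈ 0.6588, P(conservative) ≈ 0.2776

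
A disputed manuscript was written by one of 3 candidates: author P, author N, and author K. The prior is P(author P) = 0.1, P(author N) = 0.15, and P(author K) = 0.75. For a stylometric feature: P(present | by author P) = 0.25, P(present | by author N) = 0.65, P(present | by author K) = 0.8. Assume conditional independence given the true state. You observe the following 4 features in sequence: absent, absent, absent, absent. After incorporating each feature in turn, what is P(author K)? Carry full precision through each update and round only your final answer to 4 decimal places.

After 'absent': normaliser = 0.75·0.1000 + 0.35·0.1500 + 0.2·0.7500; P(author P) ≈ 0.2703, P(author N) ≈ 0.1892, P(author K) ≈ 0.5405
After 'absent': normaliser = 0.75·0.2703 + 0.35·0.1892 + 0.2·0.5405; P(author P) ≈ 0.5376, P(author N) ≈ 0.1756, P(author K) ≈ 0.2867
After 'absent': normaliser = 0.75·0.5376 + 0.35·0.1756 + 0.2·0.2867; P(author P) ≈ 0.7724, P(author N) ≈ 0.1177, P(author K) ≈ 0.1099
After 'absent': normaliser = 0.75·0.7724 + 0.35·0.1177 + 0.2·0.1099; P(author P) ≈ 0.9017, P(author N) ≈ 0.0641, P(author K) ≈ 0.0342

0.0342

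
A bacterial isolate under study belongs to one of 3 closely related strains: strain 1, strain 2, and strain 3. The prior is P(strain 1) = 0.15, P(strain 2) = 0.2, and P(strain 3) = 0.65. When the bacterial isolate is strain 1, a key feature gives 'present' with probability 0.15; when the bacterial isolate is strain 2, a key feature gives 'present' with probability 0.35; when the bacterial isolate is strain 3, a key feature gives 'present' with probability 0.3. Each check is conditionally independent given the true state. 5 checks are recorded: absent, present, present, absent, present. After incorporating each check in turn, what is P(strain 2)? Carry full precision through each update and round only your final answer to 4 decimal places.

0.2878

Apply Bayes' rule sequentially, carrying P(strain 2) forward.
After 'absent': normaliser = 0.85·0.1500 + 0.65·0.2000 + 0.7·0.6500; P(strain 1) ≈ 0.1789, P(strain 2) ≈ 0.1825, P(strain 3) ≈ 0.6386
After 'present': normaliser = 0.15·0.1789 + 0.35·0.1825 + 0.3·0.6386; P(strain 1) ≈ 0.0951, P(strain 2) ≈ 0.2262, P(strain 3) ≈ 0.6787
After 'present': normaliser = 0.15·0.0951 + 0.35·0.2262 + 0.3·0.6787; P(strain 1) ≈ 0.0480, P(strain 2) ≈ 0.2666, P(strain 3) ≈ 0.6854
After 'absent': normaliser = 0.85·0.0480 + 0.65·0.2666 + 0.7·0.6854; P(strain 1) ≈ 0.0588, P(strain 2) ≈ 0.2497, P(strain 3) ≈ 0.6915
After 'present': normaliser = 0.15·0.0588 + 0.35·0.2497 + 0.3·0.6915; P(strain 1) ≈ 0.0291, P(strain 2) ≈ 0.2878, P(strain 3) ≈ 0.6831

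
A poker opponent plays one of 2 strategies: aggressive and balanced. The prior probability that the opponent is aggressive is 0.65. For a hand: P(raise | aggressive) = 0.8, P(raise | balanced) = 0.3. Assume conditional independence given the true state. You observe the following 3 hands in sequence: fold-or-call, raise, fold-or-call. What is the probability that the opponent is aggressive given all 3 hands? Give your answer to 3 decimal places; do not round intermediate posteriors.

After 'fold-or-call': P(aggressive) = 0.2·0.6500 / (0.2·0.6500 + 0.7·0.3500) ≈ 0.3467
After 'raise': P(aggressive) = 0.8·0.3467 / (0.8·0.3467 + 0.3·0.6533) ≈ 0.5859
After 'fold-or-call': P(aggressive) = 0.2·0.5859 / (0.2·0.5859 + 0.7·0.4141) ≈ 0.2879

0.288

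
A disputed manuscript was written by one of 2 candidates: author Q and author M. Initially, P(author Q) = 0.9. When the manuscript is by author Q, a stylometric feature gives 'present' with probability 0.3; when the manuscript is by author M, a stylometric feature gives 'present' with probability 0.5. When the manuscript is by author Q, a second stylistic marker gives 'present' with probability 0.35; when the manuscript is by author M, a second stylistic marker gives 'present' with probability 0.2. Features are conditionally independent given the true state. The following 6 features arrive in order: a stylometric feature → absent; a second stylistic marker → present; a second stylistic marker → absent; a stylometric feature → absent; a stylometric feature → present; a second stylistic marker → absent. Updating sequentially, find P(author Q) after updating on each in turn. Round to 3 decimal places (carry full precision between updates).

Each posterior becomes the prior for the next update.
After a stylometric feature='absent': P(author Q) = 0.7·0.9000 / (0.7·0.9000 + 0.5·0.1000) ≈ 0.9265
After a second stylistic marker='present': P(author Q) = 0.35·0.9265 / (0.35·0.9265 + 0.2·0.0735) ≈ 0.9566
After a second stylistic marker='absent': P(author Q) = 0.65·0.9566 / (0.65·0.9566 + 0.8·0.0434) ≈ 0.9471
After a stylometric feature='absent': P(author Q) = 0.7·0.9471 / (0.7·0.9471 + 0.5·0.0529) ≈ 0.9617
After a stylometric feature='present': P(author Q) = 0.3·0.9617 / (0.3·0.9617 + 0.5·0.0383) ≈ 0.9377
After a second stylistic marker='absent': P(author Q) = 0.65·0.9377 / (0.65·0.9377 + 0.8·0.0623) ≈ 0.9244

0.924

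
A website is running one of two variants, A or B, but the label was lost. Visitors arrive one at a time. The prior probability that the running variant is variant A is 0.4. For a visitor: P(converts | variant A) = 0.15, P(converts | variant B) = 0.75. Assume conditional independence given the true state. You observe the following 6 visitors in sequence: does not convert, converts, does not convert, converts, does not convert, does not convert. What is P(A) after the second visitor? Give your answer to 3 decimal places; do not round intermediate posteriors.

After 'does not convert': P(A) = 0.85·0.4000 / (0.85·0.4000 + 0.25·0.6000) ≈ 0.6939
After 'converts': P(A) = 0.15·0.6939 / (0.15·0.6939 + 0.75·0.3061) ≈ 0.3119

0.312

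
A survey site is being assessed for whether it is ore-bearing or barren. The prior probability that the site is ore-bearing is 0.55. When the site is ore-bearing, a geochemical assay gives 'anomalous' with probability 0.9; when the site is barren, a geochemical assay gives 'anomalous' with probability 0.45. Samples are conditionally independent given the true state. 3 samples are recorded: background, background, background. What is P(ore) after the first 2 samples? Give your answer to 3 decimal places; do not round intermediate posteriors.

After 'background': P(ore) = 0.1·0.5500 / (0.1·0.5500 + 0.55·0.4500) ≈ 0.1818
After 'background': P(ore) = 0.1·0.1818 / (0.1·0.1818 + 0.55·0.8182) ≈ 0.0388

0.039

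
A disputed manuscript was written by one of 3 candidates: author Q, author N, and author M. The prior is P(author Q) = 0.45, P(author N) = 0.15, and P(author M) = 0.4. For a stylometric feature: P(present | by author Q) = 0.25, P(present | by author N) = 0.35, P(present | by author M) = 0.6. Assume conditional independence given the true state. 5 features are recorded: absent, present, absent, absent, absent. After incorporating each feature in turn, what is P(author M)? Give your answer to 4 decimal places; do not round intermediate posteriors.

Apply Bayes' rule sequentially, carrying P(author M) forward.
After 'absent': normaliser = 0.75·0.4500 + 0.65·0.1500 + 0.4·0.4000; P(author Q) ≈ 0.5672, P(author N) ≈ 0.1639, P(author M) ≈ 0.2689
After 'present': normaliser = 0.25·0.5672 + 0.35·0.1639 + 0.6·0.2689; P(author Q) ≈ 0.3934, P(author N) ≈ 0.1591, P(author M) ≈ 0.4476
After 'absent': normaliser = 0.75·0.3934 + 0.65·0.1591 + 0.4·0.4476; P(author Q) ≈ 0.5109, P(author N) ≈ 0.1791, P(author M) ≈ 0.3100
After 'absent': normaliser = 0.75·0.5109 + 0.65·0.1791 + 0.4·0.3100; P(author Q) ≈ 0.6145, P(author N) ≈ 0.1867, P(author M) ≈ 0.1989
After 'absent': normaliser = 0.75·0.6145 + 0.65·0.1867 + 0.4·0.1989; P(author Q) ≈ 0.6964, P(author N) ≈ 0.1834, P(author M) ≈ 0.1202

0.1202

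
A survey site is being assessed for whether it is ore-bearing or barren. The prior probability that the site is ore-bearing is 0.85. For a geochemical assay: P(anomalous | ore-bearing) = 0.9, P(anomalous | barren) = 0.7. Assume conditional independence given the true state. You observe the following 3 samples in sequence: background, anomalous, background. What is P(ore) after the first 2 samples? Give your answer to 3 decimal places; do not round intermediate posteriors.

0.708

After 'background': P(ore) = 0.1·0.8500 / (0.1·0.8500 + 0.3·0.1500) ≈ 0.6538
After 'anomalous': P(ore) = 0.9·0.6538 / (0.9·0.6538 + 0.7·0.3462) ≈ 0.7083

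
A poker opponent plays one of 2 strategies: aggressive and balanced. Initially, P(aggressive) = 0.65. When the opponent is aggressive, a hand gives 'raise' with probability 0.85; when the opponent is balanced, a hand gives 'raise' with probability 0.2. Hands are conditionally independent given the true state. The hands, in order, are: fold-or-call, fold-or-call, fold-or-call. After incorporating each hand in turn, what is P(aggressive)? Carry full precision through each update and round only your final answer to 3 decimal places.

0.012

After 'fold-or-call': P(aggressive) = 0.15·0.6500 / (0.15·0.6500 + 0.8·0.3500) ≈ 0.2583
After 'fold-or-call': P(aggressive) = 0.15·0.2583 / (0.15·0.2583 + 0.8·0.7417) ≈ 0.0613
After 'fold-or-call': P(aggressive) = 0.15·0.0613 / (0.15·0.0613 + 0.8·0.9387) ≈ 0.0121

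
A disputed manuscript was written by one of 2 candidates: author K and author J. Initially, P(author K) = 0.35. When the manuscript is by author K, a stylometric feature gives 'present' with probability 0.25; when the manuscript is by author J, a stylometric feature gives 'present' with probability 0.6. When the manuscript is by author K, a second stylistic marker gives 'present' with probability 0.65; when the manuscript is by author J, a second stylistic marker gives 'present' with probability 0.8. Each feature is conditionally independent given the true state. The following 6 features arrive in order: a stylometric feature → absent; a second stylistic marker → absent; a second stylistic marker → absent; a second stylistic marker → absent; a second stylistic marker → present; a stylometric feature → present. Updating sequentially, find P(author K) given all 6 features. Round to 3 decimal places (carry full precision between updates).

0.647

After a stylometric feature='absent': P(author K) = 0.75·0.3500 / (0.75·0.3500 + 0.4·0.6500) ≈ 0.5024
After a second stylistic marker='absent': P(author K) = 0.35·0.5024 / (0.35·0.5024 + 0.2·0.4976) ≈ 0.6386
After a second stylistic marker='absent': P(author K) = 0.35·0.6386 / (0.35·0.6386 + 0.2·0.3614) ≈ 0.7556
After a second stylistic marker='absent': P(author K) = 0.35·0.7556 / (0.35·0.7556 + 0.2·0.2444) ≈ 0.8440
After a second stylistic marker='present': P(author K) = 0.65·0.8440 / (0.65·0.8440 + 0.8·0.1560) ≈ 0.8147
After a stylometric feature='present': P(author K) = 0.25·0.8147 / (0.25·0.8147 + 0.6·0.1853) ≈ 0.6469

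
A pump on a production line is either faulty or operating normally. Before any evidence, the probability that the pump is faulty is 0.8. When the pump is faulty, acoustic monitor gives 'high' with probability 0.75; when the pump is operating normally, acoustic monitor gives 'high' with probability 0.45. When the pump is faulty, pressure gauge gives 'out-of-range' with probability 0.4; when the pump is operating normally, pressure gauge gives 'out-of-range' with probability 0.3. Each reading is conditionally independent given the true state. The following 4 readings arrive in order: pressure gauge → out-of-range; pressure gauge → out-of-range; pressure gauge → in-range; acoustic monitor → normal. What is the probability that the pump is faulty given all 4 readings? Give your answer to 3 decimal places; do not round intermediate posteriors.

After pressure gauge='out-of-range': P(faulty) = 0.4·0.8000 / (0.4·0.8000 + 0.3·0.2000) ≈ 0.8421
After pressure gauge='out-of-range': P(faulty) = 0.4·0.8421 / (0.4·0.8421 + 0.3·0.1579) ≈ 0.8767
After pressure gauge='in-range': P(faulty) = 0.6·0.8767 / (0.6·0.8767 + 0.7·0.1233) ≈ 0.8591
After acoustic monitor='normal': P(faulty) = 0.25·0.8591 / (0.25·0.8591 + 0.55·0.1409) ≈ 0.7348

0.735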